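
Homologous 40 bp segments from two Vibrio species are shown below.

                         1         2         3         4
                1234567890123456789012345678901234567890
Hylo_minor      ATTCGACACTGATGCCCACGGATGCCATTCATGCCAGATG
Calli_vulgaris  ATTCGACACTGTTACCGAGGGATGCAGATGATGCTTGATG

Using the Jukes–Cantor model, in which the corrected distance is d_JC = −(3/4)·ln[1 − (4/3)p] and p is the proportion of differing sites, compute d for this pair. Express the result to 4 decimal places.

Mismatches occur at site 12 (A→T), site 14 (G→A), site 17 (C→G), site 19 (C→G), site 26 (C→A), site 27 (A→G), site 28 (T→A), site 30 (C→G), site 35 (C→T), site 36 (A→T).
p = 10/40 = 0.250000.
d = −0.75 · ln(1 − (4/3)·0.250000) = −0.75 · ln(0.666667) = −0.75 · (-0.405465) = 0.3041.

0.3041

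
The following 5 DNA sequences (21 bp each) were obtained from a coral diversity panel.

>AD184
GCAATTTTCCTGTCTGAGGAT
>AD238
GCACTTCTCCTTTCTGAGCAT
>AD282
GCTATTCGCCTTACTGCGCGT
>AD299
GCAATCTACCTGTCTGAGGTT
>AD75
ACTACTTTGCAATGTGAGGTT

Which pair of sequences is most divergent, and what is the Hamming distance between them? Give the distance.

12

Pairwise Hamming distances:
  AD184 vs AD238: 4
  AD184 vs AD282: 8
  AD184 vs AD299: 3
  AD184 vs AD75: 8
  AD238 vs AD282: 6
  AD238 vs AD299: 7
  AD238 vs AD75: 11
  AD282 vs AD299: 9
  AD282 vs AD75: 12
  AD299 vs AD75: 9
The largest is 12, between AD282 and AD75.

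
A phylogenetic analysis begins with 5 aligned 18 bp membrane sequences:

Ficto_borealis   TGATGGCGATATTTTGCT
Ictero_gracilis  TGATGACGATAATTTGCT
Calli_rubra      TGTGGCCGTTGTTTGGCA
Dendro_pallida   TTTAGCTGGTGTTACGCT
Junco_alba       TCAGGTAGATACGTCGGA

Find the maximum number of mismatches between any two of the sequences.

Pairwise Hamming distances:
  Ficto_borealis vs Ictero_gracilis: 2
  Ficto_borealis vs Calli_rubra: 7
  Ficto_borealis vs Dendro_pallida: 9
  Ficto_borealis vs Junco_alba: 9
  Ictero_gracilis vs Calli_rubra: 8
  Ictero_gracilis vs Dendro_pallida: 10
  Ictero_gracilis vs Junco_alba: 9
  Calli_rubra vs Dendro_pallida: 7
  Calli_rubra vs Junco_alba: 10
  Dendro_pallida vs Junco_alba: 12
The largest is 12, between Dendro_pallida and Junco_alba.

12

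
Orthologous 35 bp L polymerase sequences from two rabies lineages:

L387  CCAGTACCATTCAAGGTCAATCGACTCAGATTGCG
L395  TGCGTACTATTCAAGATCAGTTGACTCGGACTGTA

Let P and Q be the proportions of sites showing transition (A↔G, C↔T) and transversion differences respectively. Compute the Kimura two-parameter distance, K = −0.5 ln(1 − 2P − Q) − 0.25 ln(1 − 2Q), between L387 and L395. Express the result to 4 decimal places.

0.4540

The sequences differ at positions 1 (C/T, transition), 2 (C/G, transversion), 3 (A/C, transversion), 8 (C/T, transition), 16 (G/A, transition), 20 (A/G, transition), 22 (C/T, transition), 28 (A/G, transition), 31 (T/C, transition), 34 (C/T, transition), 35 (G/A, transition).
Of the 11 differences, 9 transitions and 2 transversions over 35 sites: P = 9/35 = 0.257143, Q = 2/35 = 0.057143.
d = −0.5·ln(0.428571) − 0.25·ln(0.885714) = −0.5·(-0.847299) − 0.25·(-0.121361) = 0.4540.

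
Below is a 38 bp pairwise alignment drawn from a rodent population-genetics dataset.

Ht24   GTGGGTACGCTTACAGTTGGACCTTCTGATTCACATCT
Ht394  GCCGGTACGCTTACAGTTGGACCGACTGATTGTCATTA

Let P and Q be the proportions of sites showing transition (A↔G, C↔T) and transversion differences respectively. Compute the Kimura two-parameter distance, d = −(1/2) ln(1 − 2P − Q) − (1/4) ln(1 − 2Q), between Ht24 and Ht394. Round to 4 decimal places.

0.2476

The sequences differ at positions 2 (T/C, transition), 3 (G/C, transversion), 24 (T/G, transversion), 25 (T/A, transversion), 32 (C/G, transversion), 33 (A/T, transversion), 37 (C/T, transition), 38 (T/A, transversion).
Of the 8 differences, 2 transitions and 6 transversions over 38 sites: P = 2/38 = 0.052632, Q = 6/38 = 0.157895.
d = −0.5·ln(0.736841) − 0.25·ln(0.684210) = −0.5·(-0.305383) − 0.25·(-0.379490) = 0.2476.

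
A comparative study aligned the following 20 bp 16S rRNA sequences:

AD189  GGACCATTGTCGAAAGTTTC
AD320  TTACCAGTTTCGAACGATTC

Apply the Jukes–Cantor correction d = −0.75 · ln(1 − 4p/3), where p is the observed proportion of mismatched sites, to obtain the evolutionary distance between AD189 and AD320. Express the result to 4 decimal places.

Mismatches occur at site 1 (G→T), site 2 (G→T), site 7 (T→G), site 9 (G→T), site 15 (A→C), site 17 (T→A).
p = 6/20 = 0.300000.
d = −0.75 · ln(1 − (4/3)·0.300000) = −0.75 · ln(0.600000) = −0.75 · (-0.510826) = 0.3831.

0.3831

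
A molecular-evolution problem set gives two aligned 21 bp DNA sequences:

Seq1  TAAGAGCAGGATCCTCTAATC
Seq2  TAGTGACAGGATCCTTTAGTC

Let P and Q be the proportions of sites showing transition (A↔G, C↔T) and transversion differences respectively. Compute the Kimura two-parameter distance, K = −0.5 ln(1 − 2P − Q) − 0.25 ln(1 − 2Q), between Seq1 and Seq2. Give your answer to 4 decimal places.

Differing sites — 3:A/G (Ti); 4:G/T (Tv); 5:A/G (Ti); 6:G/A (Ti); 16:C/T (Ti); 19:A/G (Ti).
Of the 6 differences, 5 transitions and 1 transversion over 21 sites: P = 5/21 = 0.238095, Q = 1/21 = 0.047619.
d = −0.5·ln(0.476191) − 0.25·ln(0.904762) = −0.5·(-0.741936) − 0.25·(-0.100083) = 0.3960.

0.3960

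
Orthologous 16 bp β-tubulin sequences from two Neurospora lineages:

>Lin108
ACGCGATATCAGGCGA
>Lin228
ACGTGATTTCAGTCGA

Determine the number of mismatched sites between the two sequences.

Differing sites — 4:C/T; 8:A/T; 13:G/T.
That gives 3 mismatches out of 16 aligned sites, so the Hamming distance is 3.

3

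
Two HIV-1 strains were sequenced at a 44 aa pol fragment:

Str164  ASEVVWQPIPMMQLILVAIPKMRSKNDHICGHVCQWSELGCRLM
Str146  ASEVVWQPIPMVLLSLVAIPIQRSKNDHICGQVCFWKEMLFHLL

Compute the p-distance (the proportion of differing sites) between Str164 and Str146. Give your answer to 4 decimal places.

0.2955

Differing sites — 12:M/V; 13:Q/L; 15:I/S; 21:K/I; 22:M/Q; 32:H/Q; 35:Q/F; 37:S/K; 39:L/M; 40:G/L; 41:C/F; 42:R/H; 44:M/L.
There are 13 differences over 44 sites, so p = 13/44 = 0.2955.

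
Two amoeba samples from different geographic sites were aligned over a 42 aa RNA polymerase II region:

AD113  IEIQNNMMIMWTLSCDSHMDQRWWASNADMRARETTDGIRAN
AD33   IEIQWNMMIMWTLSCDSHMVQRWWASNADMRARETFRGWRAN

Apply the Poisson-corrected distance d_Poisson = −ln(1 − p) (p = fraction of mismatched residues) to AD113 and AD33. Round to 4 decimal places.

0.1268

Differing sites — 5:N/W; 20:D/V; 36:T/F; 37:D/R; 39:I/W.
p = 5/42 = 0.119048.
d = −ln(1 − 0.119048) = −ln(0.880952) = 0.1268.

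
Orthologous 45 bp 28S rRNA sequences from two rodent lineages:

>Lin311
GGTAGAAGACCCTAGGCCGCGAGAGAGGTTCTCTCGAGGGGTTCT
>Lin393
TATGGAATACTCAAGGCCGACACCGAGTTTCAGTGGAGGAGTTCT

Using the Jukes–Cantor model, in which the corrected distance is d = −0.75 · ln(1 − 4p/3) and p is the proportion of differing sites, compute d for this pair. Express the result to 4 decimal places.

0.4408

Mismatches occur at site 1 (G/T), site 2 (G/A), site 4 (A/G), site 8 (G/T), site 11 (C/T), site 13 (T/A), site 20 (C/A), site 21 (G/C), site 23 (G/C), site 24 (A/C), site 28 (G/T), site 32 (T/A), site 33 (C/G), site 35 (C/G), site 40 (G/A).
p = 15/45 = 0.333333.
d = −0.75 · ln(1 − (4/3)·0.333333) = −0.75 · ln(0.555556) = −0.75 · (-0.587786) = 0.4408.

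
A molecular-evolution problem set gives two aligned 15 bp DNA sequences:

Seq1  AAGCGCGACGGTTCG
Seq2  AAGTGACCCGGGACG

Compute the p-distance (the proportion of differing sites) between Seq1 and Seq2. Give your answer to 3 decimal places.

The sequences differ at positions 4 (C/T), 6 (C/A), 7 (G/C), 8 (A/C), 12 (T/G), 13 (T/A).
There are 6 differences over 15 sites, so p = 6/15 = 0.400.

0.400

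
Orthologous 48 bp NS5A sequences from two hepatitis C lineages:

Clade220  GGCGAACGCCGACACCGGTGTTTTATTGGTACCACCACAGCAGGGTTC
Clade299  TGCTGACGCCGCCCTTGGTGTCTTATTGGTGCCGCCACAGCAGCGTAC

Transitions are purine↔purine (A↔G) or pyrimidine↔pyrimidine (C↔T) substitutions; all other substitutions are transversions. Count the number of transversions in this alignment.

Differing sites — 1:G/T (Tv); 4:G/T (Tv); 5:A/G (Ti); 12:A/C (Tv); 14:A/C (Tv); 15:C/T (Ti); 16:C/T (Ti); 22:T/C (Ti); 31:A/G (Ti); 34:A/G (Ti); 44:G/C (Tv); 47:T/A (Tv).
Of the 12 differences, 6 transitions and 6 transversions, so the answer is 6.

6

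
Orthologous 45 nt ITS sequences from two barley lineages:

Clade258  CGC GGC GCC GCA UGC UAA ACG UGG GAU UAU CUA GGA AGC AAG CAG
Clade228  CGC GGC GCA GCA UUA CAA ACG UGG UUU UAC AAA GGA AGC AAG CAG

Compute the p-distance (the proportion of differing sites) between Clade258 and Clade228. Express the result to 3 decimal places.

The sequences differ at positions 9 (C/A), 14 (G/U), 15 (C/A), 16 (U/C), 25 (G/U), 26 (A/U), 30 (U/C), 31 (C/A), 32 (U/A).
There are 9 differences over 45 sites, so p = 9/45 = 0.200.

0.200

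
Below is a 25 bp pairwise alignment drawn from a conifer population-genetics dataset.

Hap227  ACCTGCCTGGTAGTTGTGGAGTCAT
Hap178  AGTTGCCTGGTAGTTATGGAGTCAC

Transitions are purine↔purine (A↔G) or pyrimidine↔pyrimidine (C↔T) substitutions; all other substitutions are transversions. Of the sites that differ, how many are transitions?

The sequences differ at positions 2 (C/G, transversion), 3 (C/T, transition), 16 (G/A, transition), 25 (T/C, transition).
Of the 4 differences, 3 transitions and 1 transversion, so the answer is 3.

3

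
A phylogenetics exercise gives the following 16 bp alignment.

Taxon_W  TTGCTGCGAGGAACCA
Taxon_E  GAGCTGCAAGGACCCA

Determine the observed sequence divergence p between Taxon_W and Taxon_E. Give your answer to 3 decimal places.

0.250

Differing sites — 1:T/G; 2:T/A; 8:G/A; 13:A/C.
There are 4 differences over 16 sites, so p = 4/16 = 0.250.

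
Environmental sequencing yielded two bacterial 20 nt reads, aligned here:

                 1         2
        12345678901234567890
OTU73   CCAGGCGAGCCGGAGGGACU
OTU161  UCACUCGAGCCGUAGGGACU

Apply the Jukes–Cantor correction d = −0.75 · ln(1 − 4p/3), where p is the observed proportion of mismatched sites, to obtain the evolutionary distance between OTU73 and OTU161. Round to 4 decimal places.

Differing sites — 1:C/U; 4:G/C; 5:G/U; 13:G/U.
p = 4/20 = 0.200000.
d = −0.75 · ln(1 − (4/3)·0.200000) = −0.75 · ln(0.733333) = −0.75 · (-0.310155) = 0.2326.

0.2326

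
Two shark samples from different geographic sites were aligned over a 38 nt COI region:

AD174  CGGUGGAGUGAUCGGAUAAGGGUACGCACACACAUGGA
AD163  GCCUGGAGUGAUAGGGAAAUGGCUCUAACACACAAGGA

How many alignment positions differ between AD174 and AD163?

12

The sequences differ at positions 1 (C/G), 2 (G/C), 3 (G/C), 13 (C/A), 16 (A/G), 17 (U/A), 20 (G/U), 23 (U/C), 24 (A/U), 26 (G/U), 27 (C/A), 35 (U/A).
That gives 12 mismatches out of 38 aligned sites, so the Hamming distance is 12.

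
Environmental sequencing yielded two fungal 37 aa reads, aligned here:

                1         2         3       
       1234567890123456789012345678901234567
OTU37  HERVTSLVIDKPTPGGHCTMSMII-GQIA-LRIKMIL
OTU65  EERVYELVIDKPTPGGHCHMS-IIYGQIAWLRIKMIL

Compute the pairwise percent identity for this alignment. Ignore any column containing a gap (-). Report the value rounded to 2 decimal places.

88.24%

Excluding the 3 gap columns leaves 34 comparable sites.
Mismatches occur at site 1 (H→E), site 5 (T→Y), site 6 (S→E), site 19 (T→H).
30 of the 34 comparable sites match, so the percent identity is 30/34 × 100 = 88.24%.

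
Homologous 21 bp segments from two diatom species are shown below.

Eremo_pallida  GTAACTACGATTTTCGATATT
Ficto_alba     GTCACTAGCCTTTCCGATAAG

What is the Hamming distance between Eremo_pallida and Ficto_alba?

7

The sequences differ at positions 3 (A/C), 8 (C/G), 9 (G/C), 10 (A/C), 14 (T/C), 20 (T/A), 21 (T/G).
That gives 7 mismatches out of 21 aligned sites, so the Hamming distance is 7.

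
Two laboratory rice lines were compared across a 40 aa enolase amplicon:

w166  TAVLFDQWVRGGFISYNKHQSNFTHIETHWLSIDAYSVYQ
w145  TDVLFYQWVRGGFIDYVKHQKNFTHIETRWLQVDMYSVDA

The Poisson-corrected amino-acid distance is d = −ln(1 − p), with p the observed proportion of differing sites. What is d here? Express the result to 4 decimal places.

Differing sites — 2:A/D; 6:D/Y; 15:S/D; 17:N/V; 21:S/K; 29:H/R; 32:S/Q; 33:I/V; 35:A/M; 39:Y/D; 40:Q/A.
p = 11/40 = 0.275000.
d = −ln(1 − 0.275000) = −ln(0.725000) = 0.3216.

0.3216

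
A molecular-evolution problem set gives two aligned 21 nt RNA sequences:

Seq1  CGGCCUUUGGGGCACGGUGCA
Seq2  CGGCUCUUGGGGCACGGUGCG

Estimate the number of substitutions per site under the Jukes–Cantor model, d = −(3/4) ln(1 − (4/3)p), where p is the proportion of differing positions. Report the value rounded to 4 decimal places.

Mismatches occur at site 5 (C↔U), site 6 (U↔C), site 21 (A↔G).
p = 3/21 = 0.142857.
d = −0.75 · ln(1 − (4/3)·0.142857) = −0.75 · ln(0.809524) = −0.75 · (-0.211309) = 0.1585.

0.1585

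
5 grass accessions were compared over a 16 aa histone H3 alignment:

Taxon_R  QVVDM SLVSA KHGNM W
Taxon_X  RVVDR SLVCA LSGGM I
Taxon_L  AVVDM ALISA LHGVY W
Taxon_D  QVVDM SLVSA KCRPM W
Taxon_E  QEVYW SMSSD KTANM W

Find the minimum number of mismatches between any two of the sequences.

3

Pairwise Hamming distances:
  Taxon_R vs Taxon_X: 7
  Taxon_R vs Taxon_L: 6
  Taxon_R vs Taxon_D: 3
  Taxon_R vs Taxon_E: 8
  Taxon_X vs Taxon_L: 9
  Taxon_X vs Taxon_D: 8
  Taxon_X vs Taxon_E: 13
  Taxon_L vs Taxon_D: 8
  Taxon_L vs Taxon_E: 13
  Taxon_D vs Taxon_E: 9
The smallest is 3, between Taxon_R and Taxon_D.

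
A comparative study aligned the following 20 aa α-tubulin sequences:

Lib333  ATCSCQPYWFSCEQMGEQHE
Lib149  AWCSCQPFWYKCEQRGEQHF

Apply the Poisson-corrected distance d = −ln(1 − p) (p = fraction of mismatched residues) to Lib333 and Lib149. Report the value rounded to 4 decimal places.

The sequences differ at positions 2 (T/W), 8 (Y/F), 10 (F/Y), 11 (S/K), 15 (M/R), 20 (E/F).
p = 6/20 = 0.300000.
d = −ln(1 − 0.300000) = −ln(0.700000) = 0.3567.

0.3567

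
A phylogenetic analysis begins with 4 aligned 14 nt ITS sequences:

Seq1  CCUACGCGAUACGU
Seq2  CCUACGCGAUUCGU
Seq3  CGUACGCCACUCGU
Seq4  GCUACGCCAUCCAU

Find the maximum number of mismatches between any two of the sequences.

Pairwise Hamming distances:
  Seq1 vs Seq2: 1
  Seq1 vs Seq3: 4
  Seq1 vs Seq4: 4
  Seq2 vs Seq3: 3
  Seq2 vs Seq4: 4
  Seq3 vs Seq4: 5
The largest is 5, between Seq3 and Seq4.

5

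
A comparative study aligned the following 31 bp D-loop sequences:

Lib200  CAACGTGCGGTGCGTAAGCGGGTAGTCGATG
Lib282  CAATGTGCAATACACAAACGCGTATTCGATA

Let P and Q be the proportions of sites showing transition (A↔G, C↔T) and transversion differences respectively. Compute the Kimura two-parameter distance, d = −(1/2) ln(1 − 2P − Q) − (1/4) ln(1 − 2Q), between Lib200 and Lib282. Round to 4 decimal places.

Differing sites — 4:C/T (Ti); 9:G/A (Ti); 10:G/A (Ti); 12:G/A (Ti); 14:G/A (Ti); 15:T/C (Ti); 18:G/A (Ti); 21:G/C (Tv); 25:G/T (Tv); 31:G/A (Ti).
Of the 10 differences, 8 transitions and 2 transversions over 31 sites: P = 8/31 = 0.258065, Q = 2/31 = 0.064516.
d = −0.5·ln(0.419354) − 0.25·ln(0.870968) = −0.5·(-0.869040) − 0.25·(-0.138150) = 0.4691.

0.4691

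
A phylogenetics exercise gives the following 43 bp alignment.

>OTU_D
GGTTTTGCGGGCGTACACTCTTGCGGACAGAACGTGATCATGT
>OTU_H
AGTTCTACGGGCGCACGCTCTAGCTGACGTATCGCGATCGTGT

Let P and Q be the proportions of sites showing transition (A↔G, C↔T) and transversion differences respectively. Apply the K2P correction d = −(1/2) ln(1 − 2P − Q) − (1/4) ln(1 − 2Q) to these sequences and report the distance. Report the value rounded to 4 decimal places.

Differing sites — 1:G/A (Ti); 5:T/C (Ti); 7:G/A (Ti); 14:T/C (Ti); 17:A/G (Ti); 22:T/A (Tv); 25:G/T (Tv); 29:A/G (Ti); 30:G/T (Tv); 32:A/T (Tv); 35:T/C (Ti); 40:A/G (Ti).
Of the 12 differences, 8 transitions and 4 transversions over 43 sites: P = 8/43 = 0.186047, Q = 4/43 = 0.093023.
d = −0.5·ln(0.534883) − 0.25·ln(0.813954) = −0.5·(-0.625707) − 0.25·(-0.205851) = 0.3643.

0.3643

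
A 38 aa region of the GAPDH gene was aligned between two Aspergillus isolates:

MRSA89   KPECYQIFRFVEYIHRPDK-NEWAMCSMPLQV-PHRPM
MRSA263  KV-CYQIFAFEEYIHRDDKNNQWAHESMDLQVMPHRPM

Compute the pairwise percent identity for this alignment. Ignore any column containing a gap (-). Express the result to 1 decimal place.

77.1%

Excluding the 3 gap columns leaves 35 comparable sites.
Mismatches occur at site 2 (P→V), site 9 (R→A), site 11 (V→E), site 17 (P→D), site 22 (E→Q), site 25 (M→H), site 26 (C→E), site 29 (P→D).
27 of the 35 comparable sites match, so the percent identity is 27/35 × 100 = 77.1%.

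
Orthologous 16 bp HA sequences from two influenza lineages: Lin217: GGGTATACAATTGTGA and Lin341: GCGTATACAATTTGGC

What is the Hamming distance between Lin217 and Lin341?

4

Differing sites — 2:G/C; 13:G/T; 14:T/G; 16:A/C.
That gives 4 mismatches out of 16 aligned sites, so the Hamming distance is 4.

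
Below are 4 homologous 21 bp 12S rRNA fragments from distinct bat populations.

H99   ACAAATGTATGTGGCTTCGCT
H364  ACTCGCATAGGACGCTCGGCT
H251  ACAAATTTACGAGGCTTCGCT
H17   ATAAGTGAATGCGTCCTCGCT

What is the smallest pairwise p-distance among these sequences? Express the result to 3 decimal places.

0.143

Pairwise Hamming distances:
  H99 vs H364: 10
  H99 vs H251: 3
  H99 vs H17: 6
  H364 vs H251: 9
  H364 vs H17: 13
  H251 vs H17: 8
The smallest is 3 mismatches, between H99 and H251; p = 3/21 = 0.143.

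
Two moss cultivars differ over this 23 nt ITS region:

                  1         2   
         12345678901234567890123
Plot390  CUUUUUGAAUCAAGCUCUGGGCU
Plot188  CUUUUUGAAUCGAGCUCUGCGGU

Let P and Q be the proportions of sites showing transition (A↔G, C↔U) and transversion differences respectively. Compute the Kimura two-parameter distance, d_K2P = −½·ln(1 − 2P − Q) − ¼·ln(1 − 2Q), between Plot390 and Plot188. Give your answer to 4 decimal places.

0.1433

Mismatches occur at site 12 (A→G, transition), site 20 (G→C, transversion), site 22 (C→G, transversion).
Of the 3 differences, 1 transition and 2 transversions over 23 sites: P = 1/23 = 0.043478, Q = 2/23 = 0.086957.
d = −0.5·ln(0.826087) − 0.25·ln(0.826086) = −0.5·(-0.191055) − 0.25·(-0.191056) = 0.1433.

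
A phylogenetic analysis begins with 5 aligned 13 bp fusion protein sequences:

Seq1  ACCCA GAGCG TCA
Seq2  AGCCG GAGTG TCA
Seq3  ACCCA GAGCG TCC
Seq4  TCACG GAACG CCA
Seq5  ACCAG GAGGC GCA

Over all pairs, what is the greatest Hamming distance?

7

Pairwise Hamming distances:
  Seq1 vs Seq2: 3
  Seq1 vs Seq3: 1
  Seq1 vs Seq4: 5
  Seq1 vs Seq5: 5
  Seq2 vs Seq3: 4
  Seq2 vs Seq4: 6
  Seq2 vs Seq5: 5
  Seq3 vs Seq4: 6
  Seq3 vs Seq5: 6
  Seq4 vs Seq5: 7
The largest is 7, between Seq4 and Seq5.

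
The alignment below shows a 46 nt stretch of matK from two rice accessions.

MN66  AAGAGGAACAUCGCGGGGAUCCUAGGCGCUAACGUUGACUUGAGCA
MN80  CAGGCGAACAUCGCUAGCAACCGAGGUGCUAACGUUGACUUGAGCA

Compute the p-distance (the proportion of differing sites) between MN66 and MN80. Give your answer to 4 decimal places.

Mismatches occur at site 1 (A/C), site 4 (A/G), site 5 (G/C), site 15 (G/U), site 16 (G/A), site 18 (G/C), site 20 (U/A), site 23 (U/G), site 27 (C/U).
There are 9 differences over 46 sites, so p = 9/46 = 0.1957.

0.1957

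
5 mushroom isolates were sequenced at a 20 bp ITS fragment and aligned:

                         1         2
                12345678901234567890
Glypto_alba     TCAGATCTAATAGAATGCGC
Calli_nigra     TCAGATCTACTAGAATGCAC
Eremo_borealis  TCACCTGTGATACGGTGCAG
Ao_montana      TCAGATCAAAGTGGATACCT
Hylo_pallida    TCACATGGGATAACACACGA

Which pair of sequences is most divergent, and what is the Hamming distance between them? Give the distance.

Pairwise Hamming distances:
  Glypto_alba vs Calli_nigra: 2
  Glypto_alba vs Eremo_borealis: 9
  Glypto_alba vs Ao_montana: 7
  Glypto_alba vs Hylo_pallida: 9
  Calli_nigra vs Eremo_borealis: 9
  Calli_nigra vs Ao_montana: 8
  Calli_nigra vs Hylo_pallida: 11
  Eremo_borealis vs Ao_montana: 12
  Eremo_borealis vs Hylo_pallida: 9
  Ao_montana vs Hylo_pallida: 11
The largest is 12, between Eremo_borealis and Ao_montana.

12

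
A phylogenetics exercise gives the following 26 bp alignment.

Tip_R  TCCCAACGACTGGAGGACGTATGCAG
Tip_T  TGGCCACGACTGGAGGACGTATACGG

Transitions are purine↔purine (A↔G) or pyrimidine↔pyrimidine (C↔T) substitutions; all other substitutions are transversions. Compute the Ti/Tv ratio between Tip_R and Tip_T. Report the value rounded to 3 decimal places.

0.667

Differing sites — 2:C/G (Tv); 3:C/G (Tv); 5:A/C (Tv); 23:G/A (Ti); 25:A/G (Ti).
Of the 5 differences, 2 transitions and 3 transversions, so Ti/Tv = 2/3 = 0.667.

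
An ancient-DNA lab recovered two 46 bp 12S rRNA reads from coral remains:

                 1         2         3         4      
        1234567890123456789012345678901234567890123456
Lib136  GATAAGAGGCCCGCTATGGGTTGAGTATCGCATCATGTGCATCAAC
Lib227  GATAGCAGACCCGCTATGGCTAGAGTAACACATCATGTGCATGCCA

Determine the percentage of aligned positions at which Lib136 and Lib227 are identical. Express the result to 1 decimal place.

76.1%

The sequences differ at positions 5 (A/G), 6 (G/C), 9 (G/A), 20 (G/C), 22 (T/A), 28 (T/A), 30 (G/A), 43 (C/G), 44 (A/C), 45 (A/C), 46 (C/A).
35 of the 46 sites match, so the percent identity is 35/46 × 100 = 76.1%.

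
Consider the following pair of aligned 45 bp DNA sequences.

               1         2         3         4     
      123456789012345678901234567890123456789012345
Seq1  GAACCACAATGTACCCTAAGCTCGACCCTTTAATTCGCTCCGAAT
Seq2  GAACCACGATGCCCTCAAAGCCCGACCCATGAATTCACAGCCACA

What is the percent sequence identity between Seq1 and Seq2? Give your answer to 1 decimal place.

Differing sites — 8:A/G; 12:T/C; 13:A/C; 15:C/T; 17:T/A; 22:T/C; 29:T/A; 31:T/G; 37:G/A; 39:T/A; 40:C/G; 42:G/C; 44:A/C; 45:T/A.
31 of the 45 sites match, so the percent identity is 31/45 × 100 = 68.9%.

68.9%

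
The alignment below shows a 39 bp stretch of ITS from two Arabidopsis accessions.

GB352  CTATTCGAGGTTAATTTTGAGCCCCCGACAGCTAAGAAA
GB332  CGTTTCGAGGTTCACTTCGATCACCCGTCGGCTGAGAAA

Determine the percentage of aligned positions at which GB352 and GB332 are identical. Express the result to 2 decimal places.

Mismatches occur at site 2 (T/G), site 3 (A/T), site 13 (A/C), site 15 (T/C), site 18 (T/C), site 21 (G/T), site 23 (C/A), site 28 (A/T), site 30 (A/G), site 34 (A/G).
29 of the 39 sites match, so the percent identity is 29/39 × 100 = 74.36%.

74.36%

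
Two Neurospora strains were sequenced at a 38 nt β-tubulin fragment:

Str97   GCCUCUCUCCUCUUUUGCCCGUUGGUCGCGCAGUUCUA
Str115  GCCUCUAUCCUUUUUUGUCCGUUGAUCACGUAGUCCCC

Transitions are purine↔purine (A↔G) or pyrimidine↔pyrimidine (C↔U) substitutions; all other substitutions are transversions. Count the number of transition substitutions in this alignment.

Differing sites — 7:C/A (Tv); 12:C/U (Ti); 18:C/U (Ti); 25:G/A (Ti); 28:G/A (Ti); 31:C/U (Ti); 35:U/C (Ti); 37:U/C (Ti); 38:A/C (Tv).
Of the 9 differences, 7 transitions and 2 transversions, so the answer is 7.

7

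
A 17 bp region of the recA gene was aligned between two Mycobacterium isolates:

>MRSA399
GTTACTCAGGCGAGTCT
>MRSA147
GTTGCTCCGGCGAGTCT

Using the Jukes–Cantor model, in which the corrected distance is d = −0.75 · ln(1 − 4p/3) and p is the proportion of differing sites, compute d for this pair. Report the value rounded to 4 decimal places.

0.1280

Mismatches occur at site 4 (A→G), site 8 (A→C).
p = 2/17 = 0.117647.
d = −0.75 · ln(1 − (4/3)·0.117647) = −0.75 · ln(0.843137) = −0.75 · (-0.170626) = 0.1280.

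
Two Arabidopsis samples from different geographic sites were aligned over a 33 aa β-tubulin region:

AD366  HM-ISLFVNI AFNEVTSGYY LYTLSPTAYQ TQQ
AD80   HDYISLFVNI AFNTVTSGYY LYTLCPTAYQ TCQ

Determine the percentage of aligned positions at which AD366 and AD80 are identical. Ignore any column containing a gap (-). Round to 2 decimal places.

Excluding the 1 gap column leaves 32 comparable sites.
Differing sites — 2:M/D; 14:E/T; 25:S/C; 32:Q/C.
28 of the 32 comparable sites match, so the percent identity is 28/32 × 100 = 87.50%.

87.50%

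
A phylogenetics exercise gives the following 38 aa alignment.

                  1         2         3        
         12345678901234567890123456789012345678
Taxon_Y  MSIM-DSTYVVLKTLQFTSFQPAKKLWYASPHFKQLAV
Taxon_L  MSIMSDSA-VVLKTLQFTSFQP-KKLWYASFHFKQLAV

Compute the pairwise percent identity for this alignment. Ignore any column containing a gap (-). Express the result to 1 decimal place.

94.3%

Excluding the 3 gap columns leaves 35 comparable sites.
The sequences differ at positions 8 (T/A), 31 (P/F).
33 of the 35 comparable sites match, so the percent identity is 33/35 × 100 = 94.3%.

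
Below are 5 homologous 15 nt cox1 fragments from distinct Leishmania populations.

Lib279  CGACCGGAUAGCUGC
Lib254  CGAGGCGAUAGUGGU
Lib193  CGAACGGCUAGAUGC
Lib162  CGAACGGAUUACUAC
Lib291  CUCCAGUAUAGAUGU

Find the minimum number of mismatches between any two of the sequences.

Pairwise Hamming distances:
  Lib279 vs Lib254: 6
  Lib279 vs Lib193: 3
  Lib279 vs Lib162: 4
  Lib279 vs Lib291: 6
  Lib254 vs Lib193: 7
  Lib254 vs Lib162: 9
  Lib254 vs Lib291: 8
  Lib193 vs Lib162: 5
  Lib193 vs Lib291: 7
  Lib162 vs Lib291: 10
The smallest is 3, between Lib279 and Lib193.

3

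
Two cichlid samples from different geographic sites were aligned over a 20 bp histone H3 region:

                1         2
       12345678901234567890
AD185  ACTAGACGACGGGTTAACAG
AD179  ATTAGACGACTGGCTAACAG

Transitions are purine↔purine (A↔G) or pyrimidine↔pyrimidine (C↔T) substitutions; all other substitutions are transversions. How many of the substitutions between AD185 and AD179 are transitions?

2

Mismatches occur at site 2 (C/T, transition), site 11 (G/T, transversion), site 14 (T/C, transition).
Of the 3 differences, 2 transitions and 1 transversion, so the answer is 2.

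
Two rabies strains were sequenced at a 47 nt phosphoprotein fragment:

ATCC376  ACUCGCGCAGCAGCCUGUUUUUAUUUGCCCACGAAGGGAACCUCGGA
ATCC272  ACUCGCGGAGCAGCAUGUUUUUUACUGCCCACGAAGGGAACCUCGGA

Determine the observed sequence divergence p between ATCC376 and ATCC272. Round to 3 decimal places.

The sequences differ at positions 8 (C/G), 15 (C/A), 23 (A/U), 24 (U/A), 25 (U/C).
There are 5 differences over 47 sites, so p = 5/47 = 0.106.

0.106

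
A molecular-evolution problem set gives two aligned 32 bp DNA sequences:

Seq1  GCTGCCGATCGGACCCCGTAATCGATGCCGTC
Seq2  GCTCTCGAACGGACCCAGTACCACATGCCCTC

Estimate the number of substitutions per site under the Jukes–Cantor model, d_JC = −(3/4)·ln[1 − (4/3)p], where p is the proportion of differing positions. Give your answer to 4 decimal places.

0.3525

Mismatches occur at site 4 (G/C), site 5 (C/T), site 9 (T/A), site 17 (C/A), site 21 (A/C), site 22 (T/C), site 23 (C/A), site 24 (G/C), site 30 (G/C).
p = 9/32 = 0.281250.
d = −0.75 · ln(1 − (4/3)·0.281250) = −0.75 · ln(0.625000) = −0.75 · (-0.470004) = 0.3525.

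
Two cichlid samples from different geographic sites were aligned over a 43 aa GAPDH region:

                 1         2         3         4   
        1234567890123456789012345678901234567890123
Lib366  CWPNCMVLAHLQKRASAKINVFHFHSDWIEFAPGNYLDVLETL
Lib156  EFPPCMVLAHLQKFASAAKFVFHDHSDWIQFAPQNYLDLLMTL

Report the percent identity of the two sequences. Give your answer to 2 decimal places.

72.09%

Mismatches occur at site 1 (C→E), site 2 (W→F), site 4 (N→P), site 14 (R→F), site 18 (K→A), site 19 (I→K), site 20 (N→F), site 24 (F→D), site 30 (E→Q), site 34 (G→Q), site 39 (V→L), site 41 (E→M).
31 of the 43 sites match, so the percent identity is 31/43 × 100 = 72.09%.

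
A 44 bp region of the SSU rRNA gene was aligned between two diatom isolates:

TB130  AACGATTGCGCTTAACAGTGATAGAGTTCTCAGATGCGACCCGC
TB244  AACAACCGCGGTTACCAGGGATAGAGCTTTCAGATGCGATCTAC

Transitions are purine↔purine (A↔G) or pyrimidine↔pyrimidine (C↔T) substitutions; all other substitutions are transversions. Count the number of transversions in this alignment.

The sequences differ at positions 4 (G/A, transition), 6 (T/C, transition), 7 (T/C, transition), 11 (C/G, transversion), 15 (A/C, transversion), 19 (T/G, transversion), 27 (T/C, transition), 29 (C/T, transition), 40 (C/T, transition), 42 (C/T, transition), 43 (G/A, transition).
Of the 11 differences, 8 transitions and 3 transversions, so the answer is 3.

3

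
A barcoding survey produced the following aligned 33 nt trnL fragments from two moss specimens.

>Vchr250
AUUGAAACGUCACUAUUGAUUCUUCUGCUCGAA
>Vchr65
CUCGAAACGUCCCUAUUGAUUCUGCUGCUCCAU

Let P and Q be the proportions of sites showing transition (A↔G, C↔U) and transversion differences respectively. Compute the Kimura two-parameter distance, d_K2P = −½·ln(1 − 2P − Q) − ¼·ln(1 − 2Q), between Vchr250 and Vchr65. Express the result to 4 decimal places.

The sequences differ at positions 1 (A/C, transversion), 3 (U/C, transition), 12 (A/C, transversion), 24 (U/G, transversion), 31 (G/C, transversion), 33 (A/U, transversion).
Of the 6 differences, 1 transition and 5 transversions over 33 sites: P = 1/33 = 0.030303, Q = 5/33 = 0.151515.
d = −0.5·ln(0.787879) − 0.25·ln(0.696970) = −0.5·(-0.238411) − 0.25·(-0.361013) = 0.2095.

0.2095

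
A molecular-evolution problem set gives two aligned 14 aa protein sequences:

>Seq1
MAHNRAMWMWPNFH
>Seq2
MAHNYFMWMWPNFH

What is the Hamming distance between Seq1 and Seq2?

Mismatches occur at site 5 (R→Y), site 6 (A→F).
That gives 2 mismatches out of 14 aligned sites, so the Hamming distance is 2.

2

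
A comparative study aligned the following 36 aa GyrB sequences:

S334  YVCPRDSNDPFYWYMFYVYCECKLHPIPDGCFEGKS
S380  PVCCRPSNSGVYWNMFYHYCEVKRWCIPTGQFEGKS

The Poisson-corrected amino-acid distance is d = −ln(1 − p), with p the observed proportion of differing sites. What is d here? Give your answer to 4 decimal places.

Differing sites — 1:Y/P; 4:P/C; 6:D/P; 9:D/S; 10:P/G; 11:F/V; 14:Y/N; 18:V/H; 22:C/V; 24:L/R; 25:H/W; 26:P/C; 29:D/T; 31:C/Q.
p = 14/36 = 0.388889.
d = −ln(1 − 0.388889) = −ln(0.611111) = 0.4925.

0.4925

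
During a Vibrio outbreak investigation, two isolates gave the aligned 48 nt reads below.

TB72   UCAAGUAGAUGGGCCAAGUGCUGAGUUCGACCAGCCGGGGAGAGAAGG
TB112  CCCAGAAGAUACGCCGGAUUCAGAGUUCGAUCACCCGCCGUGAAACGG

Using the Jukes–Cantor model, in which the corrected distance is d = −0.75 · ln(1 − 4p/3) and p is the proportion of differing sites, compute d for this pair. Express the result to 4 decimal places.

Differing sites — 1:U/C; 3:A/C; 6:U/A; 11:G/A; 12:G/C; 16:A/G; 17:A/G; 18:G/A; 20:G/U; 22:U/A; 31:C/U; 34:G/C; 38:G/C; 39:G/C; 41:A/U; 44:G/A; 46:A/C.
p = 17/48 = 0.354167.
d = −0.75 · ln(1 − (4/3)·0.354167) = −0.75 · ln(0.527777) = −0.75 · (-0.639081) = 0.4793.

0.4793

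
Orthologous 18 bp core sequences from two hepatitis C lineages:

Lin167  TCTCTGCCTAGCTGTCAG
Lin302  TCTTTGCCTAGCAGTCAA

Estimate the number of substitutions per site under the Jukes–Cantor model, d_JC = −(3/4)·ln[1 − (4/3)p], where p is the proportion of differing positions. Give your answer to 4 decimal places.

0.1885

The sequences differ at positions 4 (C/T), 13 (T/A), 18 (G/A).
p = 3/18 = 0.166667.
d = −0.75 · ln(1 − (4/3)·0.166667) = −0.75 · ln(0.777777) = −0.75 · (-0.251315) = 0.1885.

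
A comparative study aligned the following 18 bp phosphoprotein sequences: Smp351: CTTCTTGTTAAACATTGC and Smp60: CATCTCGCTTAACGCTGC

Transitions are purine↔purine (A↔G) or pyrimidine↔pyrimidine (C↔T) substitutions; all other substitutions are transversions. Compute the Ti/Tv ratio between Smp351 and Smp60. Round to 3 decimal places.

Differing sites — 2:T/A (Tv); 6:T/C (Ti); 8:T/C (Ti); 10:A/T (Tv); 14:A/G (Ti); 15:T/C (Ti).
Of the 6 differences, 4 transitions and 2 transversions, so Ti/Tv = 4/2 = 2.000.

2.000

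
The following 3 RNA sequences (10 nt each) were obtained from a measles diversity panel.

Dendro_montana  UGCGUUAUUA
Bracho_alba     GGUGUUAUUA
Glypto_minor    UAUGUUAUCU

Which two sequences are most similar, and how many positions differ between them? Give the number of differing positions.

2

Pairwise Hamming distances:
  Dendro_montana vs Bracho_alba: 2
  Dendro_montana vs Glypto_minor: 4
  Bracho_alba vs Glypto_minor: 4
The smallest is 2, between Dendro_montana and Bracho_alba.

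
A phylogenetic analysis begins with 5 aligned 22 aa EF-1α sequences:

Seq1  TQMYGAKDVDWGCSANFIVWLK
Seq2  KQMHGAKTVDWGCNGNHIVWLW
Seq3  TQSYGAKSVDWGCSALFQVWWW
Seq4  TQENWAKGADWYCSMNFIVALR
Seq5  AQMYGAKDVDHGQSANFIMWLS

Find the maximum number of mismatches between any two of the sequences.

Pairwise Hamming distances:
  Seq1 vs Seq2: 7
  Seq1 vs Seq3: 6
  Seq1 vs Seq4: 9
  Seq1 vs Seq5: 5
  Seq2 vs Seq3: 10
  Seq2 vs Seq4: 12
  Seq2 vs Seq5: 10
  Seq3 vs Seq4: 12
  Seq3 vs Seq5: 10
  Seq4 vs Seq5: 13
The largest is 13, between Seq4 and Seq5.

13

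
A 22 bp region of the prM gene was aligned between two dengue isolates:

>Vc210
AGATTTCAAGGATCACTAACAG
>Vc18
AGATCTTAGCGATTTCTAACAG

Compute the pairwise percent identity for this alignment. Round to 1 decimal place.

The sequences differ at positions 5 (T/C), 7 (C/T), 9 (A/G), 10 (G/C), 14 (C/T), 15 (A/T).
16 of the 22 sites match, so the percent identity is 16/22 × 100 = 72.7%.

72.7%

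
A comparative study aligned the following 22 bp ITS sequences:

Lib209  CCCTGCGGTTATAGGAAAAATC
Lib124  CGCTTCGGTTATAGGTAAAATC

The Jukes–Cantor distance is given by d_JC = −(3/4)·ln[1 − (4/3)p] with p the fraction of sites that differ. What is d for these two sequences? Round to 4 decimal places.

The sequences differ at positions 2 (C/G), 5 (G/T), 16 (A/T).
p = 3/22 = 0.136364.
d = −0.75 · ln(1 − (4/3)·0.136364) = −0.75 · ln(0.818181) = −0.75 · (-0.200672) = 0.1505.

0.1505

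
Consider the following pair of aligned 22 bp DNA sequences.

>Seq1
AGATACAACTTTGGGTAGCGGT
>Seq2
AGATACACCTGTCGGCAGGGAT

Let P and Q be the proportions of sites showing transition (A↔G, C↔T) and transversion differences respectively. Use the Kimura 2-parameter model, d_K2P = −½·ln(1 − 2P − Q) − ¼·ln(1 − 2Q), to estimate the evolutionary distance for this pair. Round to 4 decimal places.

0.3390

The sequences differ at positions 8 (A/C, transversion), 11 (T/G, transversion), 13 (G/C, transversion), 16 (T/C, transition), 19 (C/G, transversion), 21 (G/A, transition).
Of the 6 differences, 2 transitions and 4 transversions over 22 sites: P = 2/22 = 0.090909, Q = 4/22 = 0.181818.
d = −0.5·ln(0.636364) − 0.25·ln(0.636364) = −0.5·(-0.451985) − 0.25·(-0.451985) = 0.3390.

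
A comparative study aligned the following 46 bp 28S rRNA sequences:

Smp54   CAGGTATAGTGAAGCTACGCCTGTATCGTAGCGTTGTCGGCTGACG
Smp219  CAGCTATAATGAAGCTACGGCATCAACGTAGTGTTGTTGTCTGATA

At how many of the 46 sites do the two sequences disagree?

12

The sequences differ at positions 4 (G/C), 9 (G/A), 20 (C/G), 22 (T/A), 23 (G/T), 24 (T/C), 26 (T/A), 32 (C/T), 38 (C/T), 40 (G/T), 45 (C/T), 46 (G/A).
That gives 12 mismatches out of 46 aligned sites, so the Hamming distance is 12.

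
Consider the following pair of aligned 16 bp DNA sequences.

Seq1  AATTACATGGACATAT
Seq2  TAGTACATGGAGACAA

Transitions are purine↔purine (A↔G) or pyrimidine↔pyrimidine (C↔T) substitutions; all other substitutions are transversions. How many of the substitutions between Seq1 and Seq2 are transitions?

1

The sequences differ at positions 1 (A/T, transversion), 3 (T/G, transversion), 12 (C/G, transversion), 14 (T/C, transition), 16 (T/A, transversion).
Of the 5 differences, 1 transition and 4 transversions, so the answer is 1.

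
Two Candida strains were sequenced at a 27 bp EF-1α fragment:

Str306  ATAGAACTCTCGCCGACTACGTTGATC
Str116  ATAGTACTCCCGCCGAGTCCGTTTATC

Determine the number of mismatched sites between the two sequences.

The sequences differ at positions 5 (A/T), 10 (T/C), 17 (C/G), 19 (A/C), 24 (G/T).
That gives 5 mismatches out of 27 aligned sites, so the Hamming distance is 5.

5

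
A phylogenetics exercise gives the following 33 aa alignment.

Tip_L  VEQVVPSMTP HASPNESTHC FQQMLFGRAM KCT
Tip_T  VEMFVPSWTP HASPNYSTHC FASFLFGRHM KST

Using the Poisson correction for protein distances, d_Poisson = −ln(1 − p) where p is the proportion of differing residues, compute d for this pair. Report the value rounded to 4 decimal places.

0.3185

The sequences differ at positions 3 (Q/M), 4 (V/F), 8 (M/W), 16 (E/Y), 22 (Q/A), 23 (Q/S), 24 (M/F), 29 (A/H), 32 (C/S).
p = 9/33 = 0.272727.
d = −ln(1 − 0.272727) = −ln(0.727273) = 0.3185.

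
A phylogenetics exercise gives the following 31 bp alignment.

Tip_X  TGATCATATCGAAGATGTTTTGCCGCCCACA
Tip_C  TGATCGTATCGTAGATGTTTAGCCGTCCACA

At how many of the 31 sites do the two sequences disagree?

The sequences differ at positions 6 (A/G), 12 (A/T), 21 (T/A), 26 (C/T).
That gives 4 mismatches out of 31 aligned sites, so the Hamming distance is 4.

4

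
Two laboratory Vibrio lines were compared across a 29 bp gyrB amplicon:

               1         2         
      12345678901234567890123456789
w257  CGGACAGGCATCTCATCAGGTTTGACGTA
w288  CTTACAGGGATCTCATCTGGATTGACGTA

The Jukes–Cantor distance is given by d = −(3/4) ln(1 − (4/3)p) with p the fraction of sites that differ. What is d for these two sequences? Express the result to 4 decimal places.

0.1959

Differing sites — 2:G/T; 3:G/T; 9:C/G; 18:A/T; 21:T/A.
p = 5/29 = 0.172414.
d = −0.75 · ln(1 − (4/3)·0.172414) = −0.75 · ln(0.770115) = −0.75 · (-0.261215) = 0.1959.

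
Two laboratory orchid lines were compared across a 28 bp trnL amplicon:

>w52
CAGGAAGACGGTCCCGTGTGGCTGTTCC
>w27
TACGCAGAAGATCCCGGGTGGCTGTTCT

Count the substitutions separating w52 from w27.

Mismatches occur at site 1 (C→T), site 3 (G→C), site 5 (A→C), site 9 (C→A), site 11 (G→A), site 17 (T→G), site 28 (C→T).
That gives 7 mismatches out of 28 aligned sites, so the Hamming distance is 7.

7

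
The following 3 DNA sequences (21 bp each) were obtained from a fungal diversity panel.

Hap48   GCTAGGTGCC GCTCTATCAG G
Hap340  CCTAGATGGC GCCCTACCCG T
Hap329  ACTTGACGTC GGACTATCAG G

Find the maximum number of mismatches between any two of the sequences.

9

Pairwise Hamming distances:
  Hap48 vs Hap340: 7
  Hap48 vs Hap329: 7
  Hap340 vs Hap329: 9
The largest is 9, between Hap340 and Hap329.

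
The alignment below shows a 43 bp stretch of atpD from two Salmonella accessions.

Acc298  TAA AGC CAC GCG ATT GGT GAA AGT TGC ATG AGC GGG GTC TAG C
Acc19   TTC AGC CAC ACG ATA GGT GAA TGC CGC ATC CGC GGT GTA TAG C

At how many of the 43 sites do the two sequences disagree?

Differing sites — 2:A/T; 3:A/C; 10:G/A; 15:T/A; 22:A/T; 24:T/C; 25:T/C; 30:G/C; 31:A/C; 36:G/T; 39:C/A.
That gives 11 mismatches out of 43 aligned sites, so the Hamming distance is 11.

11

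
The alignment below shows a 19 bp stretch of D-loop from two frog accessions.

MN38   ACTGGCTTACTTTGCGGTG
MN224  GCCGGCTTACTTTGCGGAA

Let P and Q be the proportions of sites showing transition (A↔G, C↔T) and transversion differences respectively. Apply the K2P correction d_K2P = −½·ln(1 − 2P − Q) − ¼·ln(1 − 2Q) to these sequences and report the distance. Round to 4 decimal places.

The sequences differ at positions 1 (A/G, transition), 3 (T/C, transition), 18 (T/A, transversion), 19 (G/A, transition).
Of the 4 differences, 3 transitions and 1 transversion over 19 sites: P = 3/19 = 0.157895, Q = 1/19 = 0.052632.
d = −0.5·ln(0.631578) − 0.25·ln(0.894736) = −0.5·(-0.459534) − 0.25·(-0.111227) = 0.2576.

0.2576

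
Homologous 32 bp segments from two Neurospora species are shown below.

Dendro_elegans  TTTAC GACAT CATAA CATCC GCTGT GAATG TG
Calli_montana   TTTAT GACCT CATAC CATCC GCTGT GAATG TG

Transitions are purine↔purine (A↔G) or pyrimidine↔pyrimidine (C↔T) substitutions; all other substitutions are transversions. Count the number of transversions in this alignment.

Differing sites — 5:C/T (Ti); 9:A/C (Tv); 15:A/C (Tv).
Of the 3 differences, 1 transition and 2 transversions, so the answer is 2.

2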